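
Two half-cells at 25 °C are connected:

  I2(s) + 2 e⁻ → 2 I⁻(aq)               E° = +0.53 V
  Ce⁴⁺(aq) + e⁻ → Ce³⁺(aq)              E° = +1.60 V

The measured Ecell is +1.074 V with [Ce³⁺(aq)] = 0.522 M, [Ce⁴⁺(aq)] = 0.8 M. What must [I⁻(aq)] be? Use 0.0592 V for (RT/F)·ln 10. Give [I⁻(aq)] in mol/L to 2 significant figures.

0.76 M

The Ce⁴⁺/Ce³⁺ couple has the larger reduction potential, so it is the cathode: E°cell = +1.60 − (+0.53) = +1.07 V and n = 2.
Rearranging E = E° − (0.0592/n)·log Q gives log Q = 2(+1.07 − (+1.074))/0.0592 = −0.135.
For 2 Ce⁴⁺(aq) + 2 I⁻(aq) → 2 Ce³⁺(aq) + I2(s), the reaction quotient is Q = [Ce³⁺(aq)]^2 / ([Ce⁴⁺(aq)]^2·[I⁻(aq)]^2).
Substituting the known concentrations and solving, log [I⁻(aq)] = −0.118 and [I⁻(aq)] = 0.76 M.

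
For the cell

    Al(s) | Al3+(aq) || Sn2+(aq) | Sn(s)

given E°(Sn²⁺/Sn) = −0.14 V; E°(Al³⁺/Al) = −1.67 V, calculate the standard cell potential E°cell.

By convention the left-hand electrode in cell notation is the anode (oxidation) and the right-hand electrode is the cathode (reduction).
E°cell = E°(right) − E°(left) = −0.14 − (−1.67) = +1.53 V.

+1.53 V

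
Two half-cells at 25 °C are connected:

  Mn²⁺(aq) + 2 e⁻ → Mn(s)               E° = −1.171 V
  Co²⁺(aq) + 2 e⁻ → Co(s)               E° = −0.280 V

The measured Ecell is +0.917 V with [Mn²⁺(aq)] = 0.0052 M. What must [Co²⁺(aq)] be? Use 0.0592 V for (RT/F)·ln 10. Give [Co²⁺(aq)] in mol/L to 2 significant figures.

With Co²⁺/Co at the cathode and Mn²⁺/Mn at the anode, E°cell = −0.280 − (−1.171) = +0.891 V (n = 2).
Since E = E° − (0.0592/n)·log Q, log Q = n(E° − E)/0.0592 = −0.878.
The balanced reaction is Co²⁺(aq) + Mn(s) → Co(s) + Mn²⁺(aq), so Q = [Mn²⁺(aq)] / [Co²⁺(aq)].
Substituting the known concentrations and solving, log [Co²⁺(aq)] = −1.406 and [Co²⁺(aq)] = 0.039 M.

0.039 M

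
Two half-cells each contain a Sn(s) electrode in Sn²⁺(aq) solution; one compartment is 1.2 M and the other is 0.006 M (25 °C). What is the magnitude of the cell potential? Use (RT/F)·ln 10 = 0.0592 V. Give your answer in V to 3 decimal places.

0.068 V

For a concentration cell E°cell = 0, since both electrodes use the same couple.
The compartment with the higher Sn²⁺(aq) concentration (1.2 M) acts as the cathode; ions are reduced there and produced at the dilute (0.006 M) anode.
With n = 2, Ecell = −(0.0592/2)·log([dilute]/[conc]) = −(0.0592/2)·log(0.006/1.2) = +0.068 V.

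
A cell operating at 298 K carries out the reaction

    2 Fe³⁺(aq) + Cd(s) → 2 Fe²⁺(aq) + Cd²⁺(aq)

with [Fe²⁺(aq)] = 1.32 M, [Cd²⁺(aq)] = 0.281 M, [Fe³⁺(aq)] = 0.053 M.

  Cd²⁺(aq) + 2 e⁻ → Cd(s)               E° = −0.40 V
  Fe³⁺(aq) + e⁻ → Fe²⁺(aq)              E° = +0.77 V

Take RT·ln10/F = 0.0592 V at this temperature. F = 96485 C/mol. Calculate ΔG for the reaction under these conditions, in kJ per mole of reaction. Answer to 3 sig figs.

−213 kJ/mol

The standard cell potential is +0.77 − (−0.40) = +1.17 V, with n = 2 electrons in the balanced equation.
Q = ([Fe²⁺(aq)]^2·[Cd²⁺(aq)]) / [Fe³⁺(aq)]^2 = 174, so log Q = 2.241 and E = +1.17 − (0.0592/2)(2.241) = +1.1037 V.
Finally ΔG = −nFE = −(2)(96485 C/mol)(+1.1037 V) = −213 kJ/mol.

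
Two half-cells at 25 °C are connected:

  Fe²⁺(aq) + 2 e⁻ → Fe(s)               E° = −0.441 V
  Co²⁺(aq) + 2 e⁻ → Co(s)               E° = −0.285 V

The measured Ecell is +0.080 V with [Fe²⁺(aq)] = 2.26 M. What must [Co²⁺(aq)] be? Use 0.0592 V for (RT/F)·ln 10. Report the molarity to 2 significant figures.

0.0061 M

Co²⁺/Co is the cathode (higher E°); E°cell = −0.285 − (−0.441) = +0.156 V with n = 2.
Since E = E° − (0.0592/n)·log Q, log Q = n(E° − E)/0.0592 = 2.568.
Balancing electrons gives Co²⁺(aq) + Fe(s) → Co(s) + Fe²⁺(aq); thus Q = [Fe²⁺(aq)] / [Co²⁺(aq)].
Solving for the unknown gives log [Co²⁺(aq)] = −2.214, so [Co²⁺(aq)] ≈ 0.0061 M.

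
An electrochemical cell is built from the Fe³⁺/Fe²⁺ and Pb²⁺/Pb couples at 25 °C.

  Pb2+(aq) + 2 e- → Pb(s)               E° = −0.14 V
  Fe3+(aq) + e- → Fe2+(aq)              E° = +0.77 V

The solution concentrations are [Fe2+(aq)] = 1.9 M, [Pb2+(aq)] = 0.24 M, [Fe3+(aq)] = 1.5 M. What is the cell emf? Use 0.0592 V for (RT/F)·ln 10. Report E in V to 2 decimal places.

+0.92 V

Since E°(Fe³⁺/Fe²⁺) > E°(Pb²⁺/Pb), Fe³⁺/Fe²⁺ serves as the cathode.
E°cell = E°cat − E°an = +0.77 − (−0.14) = +0.91 V; n = 2.
For the overall reaction 2 Fe3+(aq) + Pb(s) → 2 Fe2+(aq) + Pb2+(aq), Q = ([Fe2+(aq)]^2·[Pb2+(aq)]) / [Fe3+(aq)]^2 = 0.385, giving log Q = −0.414.
By the Nernst equation, E = +0.91 − (0.0592/2)·(−0.414) = +0.92 V.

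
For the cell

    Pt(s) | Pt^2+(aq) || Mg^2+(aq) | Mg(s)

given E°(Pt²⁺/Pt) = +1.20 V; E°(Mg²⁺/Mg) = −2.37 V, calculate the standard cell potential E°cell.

−3.57 V

By convention the left-hand electrode in cell notation is the anode (oxidation) and the right-hand electrode is the cathode (reduction).
E°cell = E°(right) − E°(left) = −2.37 − (+1.20) = −3.57 V.
The negative sign shows that, as written, the cell would require an external voltage to drive the reaction.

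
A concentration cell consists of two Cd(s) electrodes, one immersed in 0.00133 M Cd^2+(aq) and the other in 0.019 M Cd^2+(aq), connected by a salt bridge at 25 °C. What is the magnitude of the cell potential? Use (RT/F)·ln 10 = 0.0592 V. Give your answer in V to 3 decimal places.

0.034 V

For a concentration cell E°cell = 0, since both electrodes use the same couple.
The compartment with the higher Cd^2+(aq) concentration (0.019 M) acts as the cathode; ions are reduced there and produced at the dilute (0.00133 M) anode.
With n = 2, Ecell = −(0.0592/2)·log([dilute]/[conc]) = −(0.0592/2)·log(0.00133/0.019) = +0.034 V.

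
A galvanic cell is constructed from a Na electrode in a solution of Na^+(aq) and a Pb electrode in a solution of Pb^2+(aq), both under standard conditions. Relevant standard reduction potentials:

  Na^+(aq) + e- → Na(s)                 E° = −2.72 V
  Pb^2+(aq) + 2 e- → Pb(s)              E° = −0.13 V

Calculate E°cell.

Of the two couples in this cell, the one with the more positive reduction potential is reduced at the cathode: here that is Pb²⁺/Pb (−0.13 V); Na⁺/Na (−2.72 V) is the anode.
E°cell = E°(cathode) − E°(anode) = −0.13 − (−2.72) = +2.59 V.

+2.59 V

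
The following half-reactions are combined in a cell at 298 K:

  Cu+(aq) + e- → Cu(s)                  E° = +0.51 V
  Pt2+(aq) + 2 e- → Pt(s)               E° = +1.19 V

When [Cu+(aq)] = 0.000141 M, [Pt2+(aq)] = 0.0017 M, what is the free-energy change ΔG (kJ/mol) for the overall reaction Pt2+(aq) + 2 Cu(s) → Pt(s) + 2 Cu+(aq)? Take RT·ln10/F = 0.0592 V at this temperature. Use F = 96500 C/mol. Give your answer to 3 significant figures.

−159 kJ/mol

With Pt²⁺/Pt reduced at the cathode, E°cell = +1.19 − (+0.51) = +0.68 V and n = 2.
The reaction quotient is [Cu+(aq)]^2 / [Pt2+(aq)] = 1.17×10^−5; by Nernst, E = +0.68 − (0.0592/2)(−4.932) = +0.8260 V.
Then ΔG = −nFE = −2 × 96500 × +0.8260 J/mol = −159 kJ/mol.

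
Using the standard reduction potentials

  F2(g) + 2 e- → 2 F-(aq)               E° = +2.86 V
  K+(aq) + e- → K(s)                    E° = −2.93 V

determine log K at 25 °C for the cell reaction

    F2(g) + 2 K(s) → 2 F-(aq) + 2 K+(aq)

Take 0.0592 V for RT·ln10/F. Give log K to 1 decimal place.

log K = 195.6

The F₂/F⁻ couple is reduced (cathode); E°cell = +2.86 − (−2.93) = +5.79 V with n = 2.
At equilibrium E = 0, so log K = nE°cell / 0.0592 = (2)(+5.79) / 0.0592 = 195.6.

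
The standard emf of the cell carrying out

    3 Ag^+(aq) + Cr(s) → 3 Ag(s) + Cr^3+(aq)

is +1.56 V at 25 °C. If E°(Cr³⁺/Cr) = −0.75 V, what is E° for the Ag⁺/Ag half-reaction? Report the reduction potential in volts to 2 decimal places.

+0.81 V

In the reaction as written the Ag⁺/Ag couple is reduced (cathode) and Cr³⁺/Cr is oxidized (anode), so E°cell = E°(Ag⁺/Ag) − E°(Cr³⁺/Cr).
E°(Ag⁺/Ag) = E°cell + E°(anode) = +1.56 + (−0.75) = +0.81 V.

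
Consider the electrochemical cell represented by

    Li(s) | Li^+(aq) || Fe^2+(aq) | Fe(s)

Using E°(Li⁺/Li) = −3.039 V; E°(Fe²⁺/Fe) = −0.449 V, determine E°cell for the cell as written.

+2.590 V

By convention the left-hand electrode in cell notation is the anode (oxidation) and the right-hand electrode is the cathode (reduction).
E°cell = E°(right) − E°(left) = −0.449 − (−3.039) = +2.590 V.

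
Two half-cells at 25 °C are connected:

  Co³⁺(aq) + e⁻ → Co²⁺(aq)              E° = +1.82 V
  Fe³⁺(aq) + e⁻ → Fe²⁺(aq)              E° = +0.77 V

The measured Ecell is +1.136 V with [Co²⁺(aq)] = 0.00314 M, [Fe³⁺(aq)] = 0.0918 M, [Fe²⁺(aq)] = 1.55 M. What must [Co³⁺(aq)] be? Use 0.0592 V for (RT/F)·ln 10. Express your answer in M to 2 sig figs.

0.0053 M

The Co³⁺/Co²⁺ couple has the larger reduction potential, so it is the cathode: E°cell = +1.82 − (+0.77) = +1.05 V and n = 1.
From the Nernst equation, log Q = n(E° − E)/0.0592 = 1·(+1.05 − (+1.136))/0.0592 = −1.453.
For Co³⁺(aq) + Fe²⁺(aq) → Co²⁺(aq) + Fe³⁺(aq), the reaction quotient is Q = ([Co²⁺(aq)]·[Fe³⁺(aq)]) / ([Co³⁺(aq)]·[Fe²⁺(aq)]).
Isolating [Co³⁺(aq)] in Q = 10^{−1.453} yields log [Co³⁺(aq)] = −2.278, i.e. 0.0053 M.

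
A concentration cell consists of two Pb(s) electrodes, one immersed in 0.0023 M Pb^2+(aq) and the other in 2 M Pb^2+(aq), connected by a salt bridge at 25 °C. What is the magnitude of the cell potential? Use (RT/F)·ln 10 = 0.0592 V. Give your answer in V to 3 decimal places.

For a concentration cell E°cell = 0, since both electrodes use the same couple.
The compartment with the higher Pb^2+(aq) concentration (2 M) acts as the cathode; ions are reduced there and produced at the dilute (0.0023 M) anode.
With n = 2, Ecell = −(0.0592/2)·log([dilute]/[conc]) = −(0.0592/2)·log(0.0023/2) = +0.087 V.

0.087 V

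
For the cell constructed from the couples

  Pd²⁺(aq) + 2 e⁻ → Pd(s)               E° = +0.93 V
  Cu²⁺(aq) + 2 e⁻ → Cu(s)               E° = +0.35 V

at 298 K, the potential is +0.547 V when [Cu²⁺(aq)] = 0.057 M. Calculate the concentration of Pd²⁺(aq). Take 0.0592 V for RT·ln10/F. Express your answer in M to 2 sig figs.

With Pd²⁺/Pd at the cathode and Cu²⁺/Cu at the anode, E°cell = +0.93 − (+0.35) = +0.58 V (n = 2).
From the Nernst equation, log Q = n(E° − E)/0.0592 = 2·(+0.58 − (+0.547))/0.0592 = 1.115.
Balancing electrons gives Pd²⁺(aq) + Cu(s) → Pd(s) + Cu²⁺(aq); thus Q = [Cu²⁺(aq)] / [Pd²⁺(aq)].
Substituting the known concentrations and solving, log [Pd²⁺(aq)] = −2.359 and [Pd²⁺(aq)] = 0.0044 M.

0.0044 M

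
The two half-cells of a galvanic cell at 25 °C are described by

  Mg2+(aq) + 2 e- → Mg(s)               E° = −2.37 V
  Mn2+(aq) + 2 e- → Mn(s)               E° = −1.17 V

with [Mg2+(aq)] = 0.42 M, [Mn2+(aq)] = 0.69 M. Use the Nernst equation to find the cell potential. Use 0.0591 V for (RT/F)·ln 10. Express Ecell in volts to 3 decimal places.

+1.206 V

The Mn²⁺/Mn couple has the more positive E°, so it is the cathode; Mg²⁺/Mg is the anode.
E°cell = −1.17 − (−2.37) = +1.20 V, with n = 2 electrons transferred.
For the overall reaction Mn2+(aq) + Mg(s) → Mn(s) + Mg2+(aq), Q = [Mg2+(aq)] / [Mn2+(aq)] = 0.609, giving log Q = −0.216.
Applying E = E° − (RT ln10/nF)·log Q gives +1.20 − (0.0591/2)(−0.216) = +1.206 V.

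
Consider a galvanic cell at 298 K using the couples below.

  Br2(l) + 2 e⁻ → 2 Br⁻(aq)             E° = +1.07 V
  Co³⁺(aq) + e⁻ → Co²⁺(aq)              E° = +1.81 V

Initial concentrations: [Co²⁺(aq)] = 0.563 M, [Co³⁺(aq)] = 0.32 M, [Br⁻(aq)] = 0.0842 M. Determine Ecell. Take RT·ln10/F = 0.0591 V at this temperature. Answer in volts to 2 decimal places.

Co³⁺/Co²⁺ is reduced (cathode, E° = +1.81 V) and Br₂/Br⁻ is oxidized (anode).
E°cell = +1.81 − (+1.07) = +0.74 V, with n = 2 electrons transferred.
For the overall reaction 2 Co³⁺(aq) + 2 Br⁻(aq) → 2 Co²⁺(aq) + Br2(l), Q = [Co²⁺(aq)]^2 / ([Co³⁺(aq)]^2·[Br⁻(aq)]^2) = 437, giving log Q = 2.640.
E = E° − (0.0591/n)·log Q = +0.74 − (0.0591/2)(2.640) = +0.66 V.

+0.66 V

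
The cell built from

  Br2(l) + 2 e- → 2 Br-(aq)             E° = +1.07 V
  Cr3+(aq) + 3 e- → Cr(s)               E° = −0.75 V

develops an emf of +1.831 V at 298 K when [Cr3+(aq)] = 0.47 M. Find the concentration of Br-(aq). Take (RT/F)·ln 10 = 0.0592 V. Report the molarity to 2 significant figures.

Br₂/Br⁻ is the cathode (higher E°); E°cell = +1.07 − (−0.75) = +1.82 V with n = 6.
From the Nernst equation, log Q = n(E° − E)/0.0592 = 6·(+1.82 − (+1.831))/0.0592 = −1.115.
For 3 Br2(l) + 2 Cr(s) → 6 Br-(aq) + 2 Cr3+(aq), the reaction quotient is Q = [Br-(aq)]^6·[Cr3+(aq)]^2.
Solving for the unknown gives log [Br-(aq)] = −0.077, so [Br-(aq)] ≈ 0.84 M.

0.84 M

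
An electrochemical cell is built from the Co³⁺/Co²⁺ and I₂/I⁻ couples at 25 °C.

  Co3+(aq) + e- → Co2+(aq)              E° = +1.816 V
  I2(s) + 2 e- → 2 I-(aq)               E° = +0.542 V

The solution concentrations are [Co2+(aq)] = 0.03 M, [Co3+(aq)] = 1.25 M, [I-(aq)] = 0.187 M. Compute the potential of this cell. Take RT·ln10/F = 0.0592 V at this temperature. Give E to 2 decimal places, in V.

Since E°(Co³⁺/Co²⁺) > E°(I₂/I⁻), Co³⁺/Co²⁺ serves as the cathode.
E°cell = +1.816 − (+0.542) = +1.274 V, with n = 2 electrons transferred.
The balanced reaction is 2 Co3+(aq) + 2 I-(aq) → 2 Co2+(aq) + I2(s), so Q = [Co2+(aq)]^2 / ([Co3+(aq)]^2·[I-(aq)]^2) = 0.0165 and log Q = −1.783.
Applying E = E° − (RT ln10/nF)·log Q gives +1.274 − (0.0592/2)(−1.783) = +1.33 V.

+1.33 V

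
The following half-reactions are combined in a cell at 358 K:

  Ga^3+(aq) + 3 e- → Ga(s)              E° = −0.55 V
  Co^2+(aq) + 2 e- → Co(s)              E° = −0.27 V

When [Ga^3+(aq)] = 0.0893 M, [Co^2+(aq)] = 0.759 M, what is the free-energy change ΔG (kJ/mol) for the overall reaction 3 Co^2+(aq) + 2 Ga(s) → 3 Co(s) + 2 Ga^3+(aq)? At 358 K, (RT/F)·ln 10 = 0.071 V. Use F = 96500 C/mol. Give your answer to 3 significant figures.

E°cell = −0.27 − (−0.55) = +0.28 V; the balanced reaction transfers n = 6 electrons.
Q = [Ga^3+(aq)]^2 / [Co^2+(aq)]^3 = 0.0182, so log Q = −1.739 and E = +0.28 − (0.071/6)(−1.739) = +0.3006 V.
ΔG = −nFE = −(6)(96500)(+0.3006) J/mol = −174 kJ/mol.

−174 kJ/mol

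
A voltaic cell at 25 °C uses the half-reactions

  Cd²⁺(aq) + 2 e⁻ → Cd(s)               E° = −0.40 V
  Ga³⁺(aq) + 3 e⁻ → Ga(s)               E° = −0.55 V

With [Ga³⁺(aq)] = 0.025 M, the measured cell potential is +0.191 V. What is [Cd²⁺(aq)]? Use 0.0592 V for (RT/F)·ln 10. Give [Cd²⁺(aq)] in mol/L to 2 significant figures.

2.1 M

With Cd²⁺/Cd at the cathode and Ga³⁺/Ga at the anode, E°cell = −0.40 − (−0.55) = +0.15 V (n = 6).
Rearranging E = E° − (0.0592/n)·log Q gives log Q = 6(+0.15 − (+0.191))/0.0592 = −4.155.
The balanced reaction is 3 Cd²⁺(aq) + 2 Ga(s) → 3 Cd(s) + 2 Ga³⁺(aq), so Q = [Ga³⁺(aq)]^2 / [Cd²⁺(aq)]^3.
Isolating [Cd²⁺(aq)] in Q = 10^{−4.155} yields log [Cd²⁺(aq)] = 0.317, i.e. 2.1 M.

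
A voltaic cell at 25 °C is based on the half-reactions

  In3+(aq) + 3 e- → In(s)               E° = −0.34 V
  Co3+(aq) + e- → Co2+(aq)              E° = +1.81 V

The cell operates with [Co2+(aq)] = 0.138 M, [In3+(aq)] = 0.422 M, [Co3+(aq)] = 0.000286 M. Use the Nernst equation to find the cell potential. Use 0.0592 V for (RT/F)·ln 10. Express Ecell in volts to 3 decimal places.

+1.999 V

Co³⁺/Co²⁺ is reduced (cathode, E° = +1.81 V) and In³⁺/In is oxidized (anode).
The standard potential is +1.81 − (−0.34) = +2.15 V and the balanced reaction transfers n = 3 electrons.
For the overall reaction 3 Co3+(aq) + In(s) → 3 Co2+(aq) + In3+(aq), Q = ([Co2+(aq)]^3·[In3+(aq)]) / [Co3+(aq)]^3 = 4.74×10^7, giving log Q = 7.676.
E = E° − (0.0592/n)·log Q = +2.15 − (0.0592/3)(7.676) = +1.999 V.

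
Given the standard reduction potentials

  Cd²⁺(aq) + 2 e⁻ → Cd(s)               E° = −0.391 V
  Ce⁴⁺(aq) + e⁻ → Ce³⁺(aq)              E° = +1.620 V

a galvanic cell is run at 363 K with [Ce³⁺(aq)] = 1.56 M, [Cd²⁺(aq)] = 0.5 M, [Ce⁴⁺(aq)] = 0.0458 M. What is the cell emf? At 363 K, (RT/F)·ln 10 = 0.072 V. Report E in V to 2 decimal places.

+1.91 V

Since E°(Ce⁴⁺/Ce³⁺) > E°(Cd²⁺/Cd), Ce⁴⁺/Ce³⁺ serves as the cathode.
E°cell = +1.620 − (−0.391) = +2.011 V, with n = 2 electrons transferred.
The balanced reaction is 2 Ce⁴⁺(aq) + Cd(s) → 2 Ce³⁺(aq) + Cd²⁺(aq), so Q = ([Ce³⁺(aq)]^2·[Cd²⁺(aq)]) / [Ce⁴⁺(aq)]^2 = 580 and log Q = 2.763.
By the Nernst equation, E = +2.011 − (0.072/2)·(2.763) = +1.91 V.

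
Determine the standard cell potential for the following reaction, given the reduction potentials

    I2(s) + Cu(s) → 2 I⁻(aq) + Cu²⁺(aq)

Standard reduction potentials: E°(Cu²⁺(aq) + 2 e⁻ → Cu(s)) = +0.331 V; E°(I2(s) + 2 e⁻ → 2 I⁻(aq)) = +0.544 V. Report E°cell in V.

In the reaction as written, I2(s) is reduced (cathode) and Cu²⁺(aq) is produced by oxidation at the anode.
E°cell = E°(cathode) − E°(anode) = +0.544 − (+0.331) = +0.213 V.

+0.213 V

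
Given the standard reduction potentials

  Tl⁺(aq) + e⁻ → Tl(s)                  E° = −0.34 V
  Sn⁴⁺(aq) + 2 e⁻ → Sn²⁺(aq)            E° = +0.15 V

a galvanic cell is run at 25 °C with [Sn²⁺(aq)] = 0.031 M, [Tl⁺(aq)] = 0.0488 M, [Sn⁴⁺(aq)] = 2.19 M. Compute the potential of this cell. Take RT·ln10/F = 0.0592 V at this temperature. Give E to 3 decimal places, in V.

The Sn⁴⁺/Sn²⁺ couple has the more positive E°, so it is the cathode; Tl⁺/Tl is the anode.
The standard potential is +0.15 − (−0.34) = +0.49 V and the balanced reaction transfers n = 2 electrons.
Balancing gives Sn⁴⁺(aq) + 2 Tl(s) → Sn²⁺(aq) + 2 Tl⁺(aq); hence Q = ([Sn²⁺(aq)]·[Tl⁺(aq)]^2) / [Sn⁴⁺(aq)] = 3.37×10^−5 (log Q = −4.472).
Applying E = E° − (RT ln10/nF)·log Q gives +0.49 − (0.0592/2)(−4.472) = +0.622 V.

+0.622 V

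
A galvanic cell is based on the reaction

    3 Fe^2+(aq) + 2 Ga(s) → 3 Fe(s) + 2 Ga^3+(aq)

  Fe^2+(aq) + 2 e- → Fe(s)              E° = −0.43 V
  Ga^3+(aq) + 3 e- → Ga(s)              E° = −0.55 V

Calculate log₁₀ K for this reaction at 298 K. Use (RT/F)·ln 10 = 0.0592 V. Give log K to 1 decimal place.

log K = 12.2

The Fe²⁺/Fe couple is reduced (cathode); E°cell = −0.43 − (−0.55) = +0.12 V with n = 6.
At equilibrium E = 0, so log K = nE°cell / 0.0592 = (6)(+0.12) / 0.0592 = 12.2.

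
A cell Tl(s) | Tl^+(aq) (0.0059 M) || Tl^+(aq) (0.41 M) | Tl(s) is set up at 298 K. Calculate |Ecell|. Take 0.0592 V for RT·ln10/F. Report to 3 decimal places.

0.109 V

For a concentration cell E°cell = 0, since both electrodes use the same couple.
The compartment with the higher Tl^+(aq) concentration (0.41 M) acts as the cathode; ions are reduced there and produced at the dilute (0.0059 M) anode.
With n = 1, Ecell = −(0.0592/1)·log([dilute]/[conc]) = −(0.0592/1)·log(0.0059/0.41) = +0.109 V.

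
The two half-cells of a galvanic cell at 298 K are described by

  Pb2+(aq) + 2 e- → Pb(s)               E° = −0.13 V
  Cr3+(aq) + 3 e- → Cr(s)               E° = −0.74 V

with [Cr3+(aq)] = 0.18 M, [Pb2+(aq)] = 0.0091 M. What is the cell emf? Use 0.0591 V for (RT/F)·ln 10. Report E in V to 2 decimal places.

+0.56 V

The Pb²⁺/Pb couple has the more positive E°, so it is the cathode; Cr³⁺/Cr is the anode.
The standard potential is −0.13 − (−0.74) = +0.61 V and the balanced reaction transfers n = 6 electrons.
Balancing gives 3 Pb2+(aq) + 2 Cr(s) → 3 Pb(s) + 2 Cr3+(aq); hence Q = [Cr3+(aq)]^2 / [Pb2+(aq)]^3 = 4.3×10^4 (log Q = 4.633).
E = E° − (0.0591/n)·log Q = +0.61 − (0.0591/6)(4.633) = +0.56 V.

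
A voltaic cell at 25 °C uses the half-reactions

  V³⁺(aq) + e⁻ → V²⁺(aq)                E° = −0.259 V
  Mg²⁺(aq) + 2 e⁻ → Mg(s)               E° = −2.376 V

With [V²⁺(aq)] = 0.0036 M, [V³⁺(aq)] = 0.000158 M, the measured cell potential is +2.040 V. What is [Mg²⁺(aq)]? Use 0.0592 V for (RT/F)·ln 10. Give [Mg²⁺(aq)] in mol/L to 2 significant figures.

0.77 M

V³⁺/V²⁺ is the cathode (higher E°); E°cell = −0.259 − (−2.376) = +2.117 V with n = 2.
From the Nernst equation, log Q = n(E° − E)/0.0592 = 2·(+2.117 − (+2.040))/0.0592 = 2.601.
For 2 V³⁺(aq) + Mg(s) → 2 V²⁺(aq) + Mg²⁺(aq), the reaction quotient is Q = ([V²⁺(aq)]^2·[Mg²⁺(aq)]) / [V³⁺(aq)]^2.
Substituting the known concentrations and solving, log [Mg²⁺(aq)] = −0.114 and [Mg²⁺(aq)] = 0.77 M.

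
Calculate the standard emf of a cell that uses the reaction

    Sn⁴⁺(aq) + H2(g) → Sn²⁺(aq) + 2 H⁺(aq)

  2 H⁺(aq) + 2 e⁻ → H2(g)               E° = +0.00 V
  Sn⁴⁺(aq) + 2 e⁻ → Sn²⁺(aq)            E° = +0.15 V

Sn⁴⁺(aq) gains electrons, so the Sn⁴⁺/Sn²⁺ couple is the cathode; the 2H⁺/H₂ couple is the anode.
E°cell = E°(cathode) − E°(anode) = +0.15 − (+0.00) = +0.15 V.
The positive value indicates the reaction is spontaneous as written.

+0.15 V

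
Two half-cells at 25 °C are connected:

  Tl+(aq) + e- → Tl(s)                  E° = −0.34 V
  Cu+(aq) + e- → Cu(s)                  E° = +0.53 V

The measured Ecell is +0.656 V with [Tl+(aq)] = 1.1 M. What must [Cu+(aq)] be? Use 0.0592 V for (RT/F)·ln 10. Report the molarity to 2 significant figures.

Cu⁺/Cu is the cathode (higher E°); E°cell = +0.53 − (−0.34) = +0.87 V with n = 1.
From the Nernst equation, log Q = n(E° − E)/0.0592 = 1·(+0.87 − (+0.656))/0.0592 = 3.615.
Balancing electrons gives Cu+(aq) + Tl(s) → Cu(s) + Tl+(aq); thus Q = [Tl+(aq)] / [Cu+(aq)].
Isolating [Cu+(aq)] in Q = 10^{3.615} yields log [Cu+(aq)] = −3.574, i.e. 0.00027 M.

0.00027 M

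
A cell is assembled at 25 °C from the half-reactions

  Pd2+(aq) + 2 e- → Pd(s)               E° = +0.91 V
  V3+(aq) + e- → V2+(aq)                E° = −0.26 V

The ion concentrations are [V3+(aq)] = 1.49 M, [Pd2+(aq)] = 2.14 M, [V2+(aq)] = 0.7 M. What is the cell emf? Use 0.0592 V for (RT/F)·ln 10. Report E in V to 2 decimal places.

+1.16 V

Since E°(Pd²⁺/Pd) > E°(V³⁺/V²⁺), Pd²⁺/Pd serves as the cathode.
The standard potential is +0.91 − (−0.26) = +1.17 V and the balanced reaction transfers n = 2 electrons.
The balanced reaction is Pd2+(aq) + 2 V2+(aq) → Pd(s) + 2 V3+(aq), so Q = [V3+(aq)]^2 / ([Pd2+(aq)]·[V2+(aq)]^2) = 2.12 and log Q = 0.326.
By the Nernst equation, E = +1.17 − (0.0592/2)·(0.326) = +1.16 V.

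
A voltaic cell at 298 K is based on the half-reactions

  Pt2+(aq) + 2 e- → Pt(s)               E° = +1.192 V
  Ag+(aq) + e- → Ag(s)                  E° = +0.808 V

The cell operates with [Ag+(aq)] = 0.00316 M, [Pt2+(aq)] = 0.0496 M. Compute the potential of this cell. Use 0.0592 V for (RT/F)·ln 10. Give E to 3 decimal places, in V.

+0.493 V

Pt²⁺/Pt is reduced (cathode, E° = +1.192 V) and Ag⁺/Ag is oxidized (anode).
E°cell = +1.192 − (+0.808) = +0.384 V, with n = 2 electrons transferred.
The balanced reaction is Pt2+(aq) + 2 Ag(s) → Pt(s) + 2 Ag+(aq), so Q = [Ag+(aq)]^2 / [Pt2+(aq)] = 0.000201 and log Q = −3.696.
E = E° − (0.0592/n)·log Q = +0.384 − (0.0592/2)(−3.696) = +0.493 V.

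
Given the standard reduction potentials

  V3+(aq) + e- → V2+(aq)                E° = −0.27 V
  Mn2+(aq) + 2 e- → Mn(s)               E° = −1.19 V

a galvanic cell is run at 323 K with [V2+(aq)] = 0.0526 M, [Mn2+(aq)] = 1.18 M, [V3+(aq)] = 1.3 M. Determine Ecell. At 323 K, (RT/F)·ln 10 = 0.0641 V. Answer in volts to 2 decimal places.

V³⁺/V²⁺ is reduced (cathode, E° = −0.27 V) and Mn²⁺/Mn is oxidized (anode).
E°cell = −0.27 − (−1.19) = +0.92 V, with n = 2 electrons transferred.
For the overall reaction 2 V3+(aq) + Mn(s) → 2 V2+(aq) + Mn2+(aq), Q = ([V2+(aq)]^2·[Mn2+(aq)]) / [V3+(aq)]^2 = 0.00193, giving log Q = −2.714.
By the Nernst equation, E = +0.92 − (0.0641/2)·(−2.714) = +1.01 V.

+1.01 V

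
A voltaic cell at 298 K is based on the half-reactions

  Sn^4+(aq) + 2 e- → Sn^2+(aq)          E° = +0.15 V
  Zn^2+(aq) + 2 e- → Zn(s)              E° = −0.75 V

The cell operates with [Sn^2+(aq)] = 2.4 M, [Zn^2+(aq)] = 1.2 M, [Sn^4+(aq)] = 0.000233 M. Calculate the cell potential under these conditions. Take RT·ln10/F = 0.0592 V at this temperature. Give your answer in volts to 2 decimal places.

+0.78 V

The Sn⁴⁺/Sn²⁺ couple has the more positive E°, so it is the cathode; Zn²⁺/Zn is the anode.
The standard potential is +0.15 − (−0.75) = +0.90 V and the balanced reaction transfers n = 2 electrons.
Balancing gives Sn^4+(aq) + Zn(s) → Sn^2+(aq) + Zn^2+(aq); hence Q = ([Sn^2+(aq)]·[Zn^2+(aq)]) / [Sn^4+(aq)] = 1.24×10^4 (log Q = 4.092).
By the Nernst equation, E = +0.90 − (0.0592/2)·(4.092) = +0.78 V.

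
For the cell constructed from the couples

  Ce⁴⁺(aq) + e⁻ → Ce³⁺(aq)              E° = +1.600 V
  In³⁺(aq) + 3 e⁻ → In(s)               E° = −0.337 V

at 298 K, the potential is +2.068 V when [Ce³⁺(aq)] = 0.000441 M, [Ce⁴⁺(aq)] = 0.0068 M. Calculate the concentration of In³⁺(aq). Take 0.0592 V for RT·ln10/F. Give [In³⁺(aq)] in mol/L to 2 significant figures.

0.00084 M

With Ce⁴⁺/Ce³⁺ at the cathode and In³⁺/In at the anode, E°cell = +1.600 − (−0.337) = +1.937 V (n = 3).
Since E = E° − (0.0592/n)·log Q, log Q = n(E° − E)/0.0592 = −6.639.
For 3 Ce⁴⁺(aq) + In(s) → 3 Ce³⁺(aq) + In³⁺(aq), the reaction quotient is Q = ([Ce³⁺(aq)]^3·[In³⁺(aq)]) / [Ce⁴⁺(aq)]^3.
Substituting the known concentrations and solving, log [In³⁺(aq)] = −3.075 and [In³⁺(aq)] = 0.00084 M.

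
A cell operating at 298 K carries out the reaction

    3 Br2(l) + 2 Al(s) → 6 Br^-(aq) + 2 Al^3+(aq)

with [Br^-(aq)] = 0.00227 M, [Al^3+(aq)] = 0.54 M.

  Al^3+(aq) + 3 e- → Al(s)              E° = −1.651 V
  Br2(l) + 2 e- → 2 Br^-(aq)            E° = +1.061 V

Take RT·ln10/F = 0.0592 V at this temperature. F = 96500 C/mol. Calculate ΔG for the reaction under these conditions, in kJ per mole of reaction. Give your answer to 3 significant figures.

−1660 kJ/mol

The standard cell potential is +1.061 − (−1.651) = +2.712 V, with n = 6 electrons in the balanced equation.
The reaction quotient is [Br^-(aq)]^6·[Al^3+(aq)]^2 = 3.99×10^−17; by Nernst, E = +2.712 − (0.0592/6)(−16.399) = +2.8738 V.
Then ΔG = −nFE = −6 × 96500 × +2.8738 J/mol = −1660 kJ/mol.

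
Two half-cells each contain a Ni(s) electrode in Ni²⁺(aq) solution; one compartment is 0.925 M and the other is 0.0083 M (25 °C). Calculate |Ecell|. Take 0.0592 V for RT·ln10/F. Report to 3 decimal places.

0.061 V

For a concentration cell E°cell = 0, since both electrodes use the same couple.
The compartment with the higher Ni²⁺(aq) concentration (0.925 M) acts as the cathode; ions are reduced there and produced at the dilute (0.0083 M) anode.
With n = 2, Ecell = −(0.0592/2)·log([dilute]/[conc]) = −(0.0592/2)·log(0.0083/0.925) = +0.061 V.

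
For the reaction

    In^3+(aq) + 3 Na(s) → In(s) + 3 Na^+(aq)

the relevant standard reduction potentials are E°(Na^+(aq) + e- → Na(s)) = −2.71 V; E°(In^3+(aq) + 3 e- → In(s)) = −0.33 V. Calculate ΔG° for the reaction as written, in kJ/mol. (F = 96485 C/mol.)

In the reaction as written In^3+(aq) is reduced, so the In³⁺/In couple is the cathode and Na⁺/Na is the anode.
E°cell = −0.33 − (−2.71) = +2.38 V; balancing electrons gives n = 3.
ΔG° = −nFE°cell = −(3)(96485)(+2.38) J/mol = −689 kJ/mol.

−689 kJ/mol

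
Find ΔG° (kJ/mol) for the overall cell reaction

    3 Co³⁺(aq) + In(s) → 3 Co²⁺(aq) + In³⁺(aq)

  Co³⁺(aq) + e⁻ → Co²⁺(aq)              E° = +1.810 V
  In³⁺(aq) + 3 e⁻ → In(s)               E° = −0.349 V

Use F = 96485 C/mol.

In the reaction as written Co³⁺(aq) is reduced, so the Co³⁺/Co²⁺ couple is the cathode and In³⁺/In is the anode.
E°cell = +1.810 − (−0.349) = +2.159 V; balancing electrons gives n = 3.
ΔG° = −nFE°cell = −(3)(96485)(+2.159) J/mol = −625 kJ/mol.

−625 kJ/mol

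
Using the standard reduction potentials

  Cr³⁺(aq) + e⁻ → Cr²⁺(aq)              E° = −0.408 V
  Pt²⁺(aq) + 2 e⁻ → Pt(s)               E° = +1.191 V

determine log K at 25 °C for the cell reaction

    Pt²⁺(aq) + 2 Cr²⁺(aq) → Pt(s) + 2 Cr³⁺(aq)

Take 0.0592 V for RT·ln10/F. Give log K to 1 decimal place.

log K = 54.0

The Pt²⁺/Pt couple is reduced (cathode); E°cell = +1.191 − (−0.408) = +1.599 V with n = 2.
At equilibrium E = 0, so log K = nE°cell / 0.0592 = (2)(+1.599) / 0.0592 = 54.0.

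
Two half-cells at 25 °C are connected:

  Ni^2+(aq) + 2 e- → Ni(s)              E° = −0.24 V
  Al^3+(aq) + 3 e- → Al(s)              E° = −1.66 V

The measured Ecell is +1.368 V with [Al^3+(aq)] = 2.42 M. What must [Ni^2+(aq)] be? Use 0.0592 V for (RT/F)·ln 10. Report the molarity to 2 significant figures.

Ni²⁺/Ni is the cathode (higher E°); E°cell = −0.24 − (−1.66) = +1.42 V with n = 6.
From the Nernst equation, log Q = n(E° − E)/0.0592 = 6·(+1.42 − (+1.368))/0.0592 = 5.270.
For 3 Ni^2+(aq) + 2 Al(s) → 3 Ni(s) + 2 Al^3+(aq), the reaction quotient is Q = [Al^3+(aq)]^2 / [Ni^2+(aq)]^3.
Substituting the known concentrations and solving, log [Ni^2+(aq)] = −1.501 and [Ni^2+(aq)] = 0.032 M.

0.032 M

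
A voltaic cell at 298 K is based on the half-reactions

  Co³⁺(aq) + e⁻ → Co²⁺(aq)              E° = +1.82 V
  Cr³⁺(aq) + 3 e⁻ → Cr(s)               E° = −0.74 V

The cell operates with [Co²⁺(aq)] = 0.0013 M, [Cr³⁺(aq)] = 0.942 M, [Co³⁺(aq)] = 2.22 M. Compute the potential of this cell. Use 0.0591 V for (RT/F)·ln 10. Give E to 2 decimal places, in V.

Co³⁺/Co²⁺ is reduced (cathode, E° = +1.82 V) and Cr³⁺/Cr is oxidized (anode).
E°cell = +1.82 − (−0.74) = +2.56 V, with n = 3 electrons transferred.
For the overall reaction 3 Co³⁺(aq) + Cr(s) → 3 Co²⁺(aq) + Cr³⁺(aq), Q = ([Co²⁺(aq)]^3·[Cr³⁺(aq)]) / [Co³⁺(aq)]^3 = 1.89×10^−10, giving log Q = −9.723.
By the Nernst equation, E = +2.56 − (0.0591/3)·(−9.723) = +2.75 V.

+2.75 V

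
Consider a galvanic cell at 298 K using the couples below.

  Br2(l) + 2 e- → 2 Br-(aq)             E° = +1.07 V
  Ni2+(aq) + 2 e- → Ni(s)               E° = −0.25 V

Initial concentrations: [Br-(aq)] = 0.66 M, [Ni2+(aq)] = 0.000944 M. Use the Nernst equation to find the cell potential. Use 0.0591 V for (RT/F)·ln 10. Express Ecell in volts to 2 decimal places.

The Br₂/Br⁻ couple has the more positive E°, so it is the cathode; Ni²⁺/Ni is the anode.
E°cell = E°cat − E°an = +1.07 − (−0.25) = +1.32 V; n = 2.
For the overall reaction Br2(l) + Ni(s) → 2 Br-(aq) + Ni2+(aq), Q = [Br-(aq)]^2·[Ni2+(aq)] = 0.000411, giving log Q = −3.386.
By the Nernst equation, E = +1.32 − (0.0591/2)·(−3.386) = +1.42 V.

+1.42 V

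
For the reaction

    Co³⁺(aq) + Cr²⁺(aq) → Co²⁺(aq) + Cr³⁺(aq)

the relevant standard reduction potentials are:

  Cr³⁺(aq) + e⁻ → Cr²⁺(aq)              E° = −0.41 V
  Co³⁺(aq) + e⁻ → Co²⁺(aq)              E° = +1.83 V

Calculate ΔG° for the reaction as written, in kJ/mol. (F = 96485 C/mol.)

In the reaction as written Co³⁺(aq) is reduced, so the Co³⁺/Co²⁺ couple is the cathode and Cr³⁺/Cr²⁺ is the anode.
E°cell = +1.83 − (−0.41) = +2.24 V; balancing electrons gives n = 1.
ΔG° = −nFE°cell = −(1)(96485)(+2.24) J/mol = −216 kJ/mol.

−216 kJ/mol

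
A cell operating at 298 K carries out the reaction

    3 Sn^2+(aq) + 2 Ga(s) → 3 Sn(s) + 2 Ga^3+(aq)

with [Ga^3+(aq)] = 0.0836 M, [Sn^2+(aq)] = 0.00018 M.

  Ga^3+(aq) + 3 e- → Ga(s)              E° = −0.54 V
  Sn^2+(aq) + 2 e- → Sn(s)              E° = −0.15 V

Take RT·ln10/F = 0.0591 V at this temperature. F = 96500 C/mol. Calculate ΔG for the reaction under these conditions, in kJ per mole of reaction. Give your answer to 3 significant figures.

−174 kJ/mol

E°cell = −0.15 − (−0.54) = +0.39 V; the balanced reaction transfers n = 6 electrons.
Q = [Ga^3+(aq)]^2 / [Sn^2+(aq)]^3 = 1.2×10^9, so log Q = 9.079 and E = +0.39 − (0.0591/6)(9.079) = +0.3006 V.
ΔG = −nFE = −(6)(96500)(+0.3006) J/mol = −174 kJ/mol.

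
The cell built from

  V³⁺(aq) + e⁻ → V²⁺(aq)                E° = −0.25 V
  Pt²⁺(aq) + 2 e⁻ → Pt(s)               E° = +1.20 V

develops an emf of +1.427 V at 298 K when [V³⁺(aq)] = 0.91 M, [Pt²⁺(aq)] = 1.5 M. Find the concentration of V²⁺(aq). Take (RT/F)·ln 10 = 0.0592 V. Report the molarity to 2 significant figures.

0.30 M

With Pt²⁺/Pt at the cathode and V³⁺/V²⁺ at the anode, E°cell = +1.20 − (−0.25) = +1.45 V (n = 2).
From the Nernst equation, log Q = n(E° − E)/0.0592 = 2·(+1.45 − (+1.427))/0.0592 = 0.777.
The balanced reaction is Pt²⁺(aq) + 2 V²⁺(aq) → Pt(s) + 2 V³⁺(aq), so Q = [V³⁺(aq)]^2 / ([Pt²⁺(aq)]·[V²⁺(aq)]^2).
Substituting the known concentrations and solving, log [V²⁺(aq)] = −0.518 and [V²⁺(aq)] = 0.30 M.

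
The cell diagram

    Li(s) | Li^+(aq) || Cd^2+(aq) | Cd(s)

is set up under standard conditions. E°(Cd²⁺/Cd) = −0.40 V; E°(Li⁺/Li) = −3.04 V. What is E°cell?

By convention the left-hand electrode in cell notation is the anode (oxidation) and the right-hand electrode is the cathode (reduction).
E°cell = E°(right) − E°(left) = −0.40 − (−3.04) = +2.64 V.

+2.64 V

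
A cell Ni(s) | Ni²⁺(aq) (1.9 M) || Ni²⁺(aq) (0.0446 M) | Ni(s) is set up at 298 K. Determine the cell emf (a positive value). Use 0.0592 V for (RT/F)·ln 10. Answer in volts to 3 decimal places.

For a concentration cell E°cell = 0, since both electrodes use the same couple.
The compartment with the higher Ni²⁺(aq) concentration (1.9 M) acts as the cathode; ions are reduced there and produced at the dilute (0.0446 M) anode.
With n = 2, Ecell = −(0.0592/2)·log([dilute]/[conc]) = −(0.0592/2)·log(0.0446/1.9) = +0.048 V.

0.048 V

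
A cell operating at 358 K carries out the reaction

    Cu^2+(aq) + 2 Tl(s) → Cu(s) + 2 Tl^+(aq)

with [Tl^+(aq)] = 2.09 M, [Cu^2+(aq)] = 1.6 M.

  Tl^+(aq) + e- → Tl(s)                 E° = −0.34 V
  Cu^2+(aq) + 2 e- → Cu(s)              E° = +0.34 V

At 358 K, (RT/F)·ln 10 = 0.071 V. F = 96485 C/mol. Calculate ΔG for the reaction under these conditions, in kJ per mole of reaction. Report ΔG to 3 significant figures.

E°cell = +0.34 − (−0.34) = +0.68 V; the balanced reaction transfers n = 2 electrons.
Q = [Tl^+(aq)]^2 / [Cu^2+(aq)] = 2.73, so log Q = 0.436 and E = +0.68 − (0.071/2)(0.436) = +0.6645 V.
Then ΔG = −nFE = −2 × 96485 × +0.6645 J/mol = −128 kJ/mol.

−128 kJ/mol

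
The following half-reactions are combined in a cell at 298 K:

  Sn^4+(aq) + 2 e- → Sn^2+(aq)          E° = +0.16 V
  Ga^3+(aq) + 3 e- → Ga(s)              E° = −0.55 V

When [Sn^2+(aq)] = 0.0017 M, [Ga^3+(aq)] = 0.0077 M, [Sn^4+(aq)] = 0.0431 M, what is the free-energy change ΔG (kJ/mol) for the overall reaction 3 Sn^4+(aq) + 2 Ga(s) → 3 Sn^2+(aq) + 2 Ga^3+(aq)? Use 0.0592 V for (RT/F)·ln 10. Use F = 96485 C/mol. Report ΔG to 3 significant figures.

−459 kJ/mol

E°cell = +0.16 − (−0.55) = +0.71 V; the balanced reaction transfers n = 6 electrons.
Here Q = ([Sn^2+(aq)]^3·[Ga^3+(aq)]^2) / [Sn^4+(aq)]^3 = 3.64×10^−9 (log Q = −8.439), giving E = +0.71 − (0.0592/6)·(−8.439) = +0.7933 V.
ΔG = −nFE = −(6)(96485)(+0.7933) J/mol = −459 kJ/mol.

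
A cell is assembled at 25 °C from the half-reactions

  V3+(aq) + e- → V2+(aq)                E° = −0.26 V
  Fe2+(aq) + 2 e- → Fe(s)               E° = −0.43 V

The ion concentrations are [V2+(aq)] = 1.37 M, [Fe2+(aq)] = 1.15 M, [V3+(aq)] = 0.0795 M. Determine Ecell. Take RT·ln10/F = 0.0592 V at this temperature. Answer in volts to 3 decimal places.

The V³⁺/V²⁺ couple has the more positive E°, so it is the cathode; Fe²⁺/Fe is the anode.
The standard potential is −0.26 − (−0.43) = +0.17 V and the balanced reaction transfers n = 2 electrons.
Balancing gives 2 V3+(aq) + Fe(s) → 2 V2+(aq) + Fe2+(aq); hence Q = ([V2+(aq)]^2·[Fe2+(aq)]) / [V3+(aq)]^2 = 342 (log Q = 2.533).
By the Nernst equation, E = +0.17 − (0.0592/2)·(2.533) = +0.095 V.

+0.095 V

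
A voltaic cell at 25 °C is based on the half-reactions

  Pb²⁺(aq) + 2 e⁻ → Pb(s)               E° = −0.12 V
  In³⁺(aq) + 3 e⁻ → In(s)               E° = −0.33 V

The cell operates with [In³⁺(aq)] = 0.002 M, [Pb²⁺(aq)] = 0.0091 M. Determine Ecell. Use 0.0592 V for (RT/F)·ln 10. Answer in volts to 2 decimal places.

Pb²⁺/Pb is reduced (cathode, E° = −0.12 V) and In³⁺/In is oxidized (anode).
E°cell = −0.12 − (−0.33) = +0.21 V, with n = 6 electrons transferred.
Balancing gives 3 Pb²⁺(aq) + 2 In(s) → 3 Pb(s) + 2 In³⁺(aq); hence Q = [In³⁺(aq)]^2 / [Pb²⁺(aq)]^3 = 5.31 (log Q = 0.725).
E = E° − (0.0592/n)·log Q = +0.21 − (0.0592/6)(0.725) = +0.20 V.

+0.20 V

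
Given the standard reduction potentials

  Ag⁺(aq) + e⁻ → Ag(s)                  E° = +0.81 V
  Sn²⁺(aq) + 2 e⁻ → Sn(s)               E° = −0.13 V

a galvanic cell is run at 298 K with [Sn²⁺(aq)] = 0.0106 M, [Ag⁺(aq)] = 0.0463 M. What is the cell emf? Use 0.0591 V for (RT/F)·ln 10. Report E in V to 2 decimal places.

+0.92 V

Ag⁺/Ag is reduced (cathode, E° = +0.81 V) and Sn²⁺/Sn is oxidized (anode).
E°cell = E°cat − E°an = +0.81 − (−0.13) = +0.94 V; n = 2.
The balanced reaction is 2 Ag⁺(aq) + Sn(s) → 2 Ag(s) + Sn²⁺(aq), so Q = [Sn²⁺(aq)] / [Ag⁺(aq)]^2 = 4.94 and log Q = 0.694.
By the Nernst equation, E = +0.94 − (0.0591/2)·(0.694) = +0.92 V.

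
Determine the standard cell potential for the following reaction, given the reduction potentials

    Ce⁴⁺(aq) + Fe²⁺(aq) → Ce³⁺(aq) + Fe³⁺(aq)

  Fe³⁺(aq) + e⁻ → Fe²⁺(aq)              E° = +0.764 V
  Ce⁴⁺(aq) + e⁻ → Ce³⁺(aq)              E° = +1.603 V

+0.839 V

Ce⁴⁺(aq) gains electrons, so the Ce⁴⁺/Ce³⁺ couple is the cathode; the Fe³⁺/Fe²⁺ couple is the anode.
E°cell = E°(cathode) − E°(anode) = +1.603 − (+0.764) = +0.839 V.
The positive value indicates the reaction is spontaneous as written.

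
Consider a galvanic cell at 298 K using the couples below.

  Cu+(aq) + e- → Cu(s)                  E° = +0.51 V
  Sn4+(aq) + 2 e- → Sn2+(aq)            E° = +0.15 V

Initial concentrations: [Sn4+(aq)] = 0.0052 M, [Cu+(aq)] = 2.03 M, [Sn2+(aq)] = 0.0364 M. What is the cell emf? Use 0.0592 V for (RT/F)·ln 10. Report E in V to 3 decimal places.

+0.403 V

Cu⁺/Cu is reduced (cathode, E° = +0.51 V) and Sn⁴⁺/Sn²⁺ is oxidized (anode).
The standard potential is +0.51 − (+0.15) = +0.36 V and the balanced reaction transfers n = 2 electrons.
Balancing gives 2 Cu+(aq) + Sn2+(aq) → 2 Cu(s) + Sn4+(aq); hence Q = [Sn4+(aq)] / ([Cu+(aq)]^2·[Sn2+(aq)]) = 0.0347 (log Q = −1.460).
Applying E = E° − (RT ln10/nF)·log Q gives +0.36 − (0.0592/2)(−1.460) = +0.403 V.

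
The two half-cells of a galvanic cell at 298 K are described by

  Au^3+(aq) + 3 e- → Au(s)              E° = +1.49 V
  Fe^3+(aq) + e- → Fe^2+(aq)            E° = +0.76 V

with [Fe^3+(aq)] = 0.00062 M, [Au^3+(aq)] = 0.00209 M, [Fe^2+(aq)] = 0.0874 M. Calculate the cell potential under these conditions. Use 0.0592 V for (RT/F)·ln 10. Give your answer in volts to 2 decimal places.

+0.80 V

The Au³⁺/Au couple has the more positive E°, so it is the cathode; Fe³⁺/Fe²⁺ is the anode.
The standard potential is +1.49 − (+0.76) = +0.73 V and the balanced reaction transfers n = 3 electrons.
For the overall reaction Au^3+(aq) + 3 Fe^2+(aq) → Au(s) + 3 Fe^3+(aq), Q = [Fe^3+(aq)]^3 / ([Au^3+(aq)]·[Fe^2+(aq)]^3) = 0.000171, giving log Q = −3.768.
Applying E = E° − (RT ln10/nF)·log Q gives +0.73 − (0.0592/3)(−3.768) = +0.80 V.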